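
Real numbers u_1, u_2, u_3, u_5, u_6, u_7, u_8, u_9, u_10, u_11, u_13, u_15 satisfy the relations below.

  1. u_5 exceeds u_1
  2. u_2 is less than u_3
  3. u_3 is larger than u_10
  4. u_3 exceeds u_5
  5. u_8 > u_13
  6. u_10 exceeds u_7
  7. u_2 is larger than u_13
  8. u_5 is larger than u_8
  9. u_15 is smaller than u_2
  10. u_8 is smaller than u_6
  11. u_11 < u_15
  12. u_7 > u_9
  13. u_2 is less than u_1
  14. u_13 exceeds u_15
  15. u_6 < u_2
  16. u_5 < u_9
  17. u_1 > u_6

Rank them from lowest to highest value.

u_11 < u_15 < u_13 < u_8 < u_6 < u_2 < u_1 < u_5 < u_9 < u_7 < u_10 < u_3

Each adjacent pair is fixed by a given relation: u_11 < u_15; u_15 < u_13; u_13 < u_8; u_8 < u_6; u_6 < u_2; u_2 < u_1; u_1 < u_5; u_5 < u_9; u_9 < u_7; u_7 < u_10; u_10 < u_3. Chaining them end to end gives the full order.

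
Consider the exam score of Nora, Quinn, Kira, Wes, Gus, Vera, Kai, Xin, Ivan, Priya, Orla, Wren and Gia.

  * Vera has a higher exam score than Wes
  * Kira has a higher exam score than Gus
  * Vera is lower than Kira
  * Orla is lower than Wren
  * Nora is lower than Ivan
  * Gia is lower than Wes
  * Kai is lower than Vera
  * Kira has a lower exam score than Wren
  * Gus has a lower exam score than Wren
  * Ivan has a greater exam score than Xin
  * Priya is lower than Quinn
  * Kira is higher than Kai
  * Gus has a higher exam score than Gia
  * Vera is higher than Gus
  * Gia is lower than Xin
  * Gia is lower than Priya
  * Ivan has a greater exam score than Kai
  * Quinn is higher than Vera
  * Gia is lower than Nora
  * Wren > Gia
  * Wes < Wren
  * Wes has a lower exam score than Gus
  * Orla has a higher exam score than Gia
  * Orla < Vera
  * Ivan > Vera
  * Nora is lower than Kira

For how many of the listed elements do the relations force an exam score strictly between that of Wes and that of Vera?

1

Chaining upward from Wes reaches: Gus, Quinn, Kira, Wren, Ivan.
Chaining downward from Vera reaches: Gia, Orla, Gus, Kai.
Strictly between Wes and Vera are those in both lists: Gus — 1 element.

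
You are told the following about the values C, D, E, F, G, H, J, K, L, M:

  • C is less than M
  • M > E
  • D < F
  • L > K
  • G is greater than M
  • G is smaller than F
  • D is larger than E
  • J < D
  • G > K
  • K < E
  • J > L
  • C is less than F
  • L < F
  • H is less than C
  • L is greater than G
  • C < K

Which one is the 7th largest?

Chaining the given pairs: H < C < K < E < M < G < L < J < D < F.
Counting 7 from the largest end gives E.

E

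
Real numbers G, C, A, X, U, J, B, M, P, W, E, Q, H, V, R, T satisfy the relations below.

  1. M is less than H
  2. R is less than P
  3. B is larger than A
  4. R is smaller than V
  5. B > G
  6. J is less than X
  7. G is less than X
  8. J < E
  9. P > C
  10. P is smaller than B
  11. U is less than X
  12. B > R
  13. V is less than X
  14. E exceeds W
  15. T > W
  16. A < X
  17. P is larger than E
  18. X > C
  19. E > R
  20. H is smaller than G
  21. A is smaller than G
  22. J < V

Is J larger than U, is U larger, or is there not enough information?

undetermined

Following every chain through U: above U we get X.
J is not reached, and no chain runs the other way from J to U.
So the given relations leave the order of U and J undetermined.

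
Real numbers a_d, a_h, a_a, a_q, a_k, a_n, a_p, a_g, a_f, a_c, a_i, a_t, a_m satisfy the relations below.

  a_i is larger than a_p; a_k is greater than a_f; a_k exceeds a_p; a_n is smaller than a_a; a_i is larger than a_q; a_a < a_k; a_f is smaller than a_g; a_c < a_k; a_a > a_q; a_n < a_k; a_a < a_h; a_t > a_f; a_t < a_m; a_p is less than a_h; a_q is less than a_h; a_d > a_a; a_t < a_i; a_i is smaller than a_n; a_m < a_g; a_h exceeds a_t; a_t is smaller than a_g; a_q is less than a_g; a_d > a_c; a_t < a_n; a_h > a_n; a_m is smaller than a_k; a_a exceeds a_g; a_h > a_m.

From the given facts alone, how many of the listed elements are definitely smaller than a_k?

The elements the relations force below a_k are a_f, a_q, a_t, a_m, a_p, a_i, a_g, a_c, a_n, a_a — no chain reaches any other.
That is 10.

10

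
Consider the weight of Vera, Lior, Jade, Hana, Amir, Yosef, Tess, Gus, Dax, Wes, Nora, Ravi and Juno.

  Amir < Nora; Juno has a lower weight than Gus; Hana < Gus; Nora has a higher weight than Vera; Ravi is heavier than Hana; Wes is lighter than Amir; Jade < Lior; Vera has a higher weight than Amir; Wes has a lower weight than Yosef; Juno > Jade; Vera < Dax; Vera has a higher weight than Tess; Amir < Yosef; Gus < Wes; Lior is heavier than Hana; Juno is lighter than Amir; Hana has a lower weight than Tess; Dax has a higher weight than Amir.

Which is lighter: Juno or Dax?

Juno

Link the given pairs in sequence: Juno < Gus; Gus < Wes; Wes < Amir; Amir < Vera; Vera < Dax.
Chaining these gives Juno < Gus < Wes < Amir < Vera < Dax.
So Juno < Dax; Juno is the lighter of the two.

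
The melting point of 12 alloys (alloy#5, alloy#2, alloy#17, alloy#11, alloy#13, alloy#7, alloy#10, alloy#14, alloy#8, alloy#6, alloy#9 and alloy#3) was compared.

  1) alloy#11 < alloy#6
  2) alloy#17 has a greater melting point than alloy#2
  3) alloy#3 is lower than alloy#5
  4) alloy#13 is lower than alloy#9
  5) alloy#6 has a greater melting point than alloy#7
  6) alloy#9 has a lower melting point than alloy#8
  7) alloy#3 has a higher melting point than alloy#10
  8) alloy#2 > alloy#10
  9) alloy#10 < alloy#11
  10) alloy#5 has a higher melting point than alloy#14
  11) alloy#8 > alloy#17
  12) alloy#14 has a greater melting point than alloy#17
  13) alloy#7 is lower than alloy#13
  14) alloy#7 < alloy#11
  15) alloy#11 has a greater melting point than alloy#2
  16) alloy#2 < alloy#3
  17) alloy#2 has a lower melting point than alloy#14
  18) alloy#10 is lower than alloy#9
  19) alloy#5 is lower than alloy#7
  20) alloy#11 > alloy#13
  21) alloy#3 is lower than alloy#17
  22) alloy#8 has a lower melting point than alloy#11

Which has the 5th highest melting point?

alloy#13

The consecutive relations fix a unique order: alloy#10 < alloy#2 < alloy#3 < alloy#17 < alloy#14 < alloy#5 < alloy#7 < alloy#13 < alloy#9 < alloy#8 < alloy#11 < alloy#6.
Counting 5 from the largest end gives alloy#13.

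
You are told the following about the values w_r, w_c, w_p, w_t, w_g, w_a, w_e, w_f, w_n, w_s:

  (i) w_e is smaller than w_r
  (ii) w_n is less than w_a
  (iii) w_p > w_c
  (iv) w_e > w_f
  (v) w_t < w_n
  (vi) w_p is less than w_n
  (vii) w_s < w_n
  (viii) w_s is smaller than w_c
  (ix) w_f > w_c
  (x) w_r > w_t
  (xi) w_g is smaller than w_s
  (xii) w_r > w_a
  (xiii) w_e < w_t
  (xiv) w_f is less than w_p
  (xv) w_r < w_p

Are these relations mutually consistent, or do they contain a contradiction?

inconsistent

Chaining the given relations yields w_r < w_p < w_n < w_a, so w_r < w_a. But one relation states w_a < w_r. These cannot both hold.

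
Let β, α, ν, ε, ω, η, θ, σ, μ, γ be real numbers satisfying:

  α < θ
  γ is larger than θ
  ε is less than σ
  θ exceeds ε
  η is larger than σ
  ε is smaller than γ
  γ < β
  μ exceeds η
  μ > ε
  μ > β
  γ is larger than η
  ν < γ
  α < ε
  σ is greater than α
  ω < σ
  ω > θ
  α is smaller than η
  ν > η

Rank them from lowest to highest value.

The consecutive links are each given: α < ε; ε < θ; θ < ω; ω < σ; σ < η; η < ν; ν < γ; γ < β; β < μ.

α < ε < θ < ω < σ < η < ν < γ < β < μ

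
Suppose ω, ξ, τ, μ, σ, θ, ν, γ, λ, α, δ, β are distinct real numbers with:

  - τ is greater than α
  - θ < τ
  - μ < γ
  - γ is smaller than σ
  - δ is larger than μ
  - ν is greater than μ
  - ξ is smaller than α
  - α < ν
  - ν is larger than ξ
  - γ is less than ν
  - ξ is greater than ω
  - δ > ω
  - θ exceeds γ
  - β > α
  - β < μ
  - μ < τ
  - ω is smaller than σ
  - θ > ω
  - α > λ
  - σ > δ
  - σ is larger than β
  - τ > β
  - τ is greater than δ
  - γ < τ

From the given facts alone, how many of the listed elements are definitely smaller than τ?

The elements the relations force below τ are λ, ω, ξ, α, β, μ, γ, δ, θ — no chain reaches any other.
That is 9.

9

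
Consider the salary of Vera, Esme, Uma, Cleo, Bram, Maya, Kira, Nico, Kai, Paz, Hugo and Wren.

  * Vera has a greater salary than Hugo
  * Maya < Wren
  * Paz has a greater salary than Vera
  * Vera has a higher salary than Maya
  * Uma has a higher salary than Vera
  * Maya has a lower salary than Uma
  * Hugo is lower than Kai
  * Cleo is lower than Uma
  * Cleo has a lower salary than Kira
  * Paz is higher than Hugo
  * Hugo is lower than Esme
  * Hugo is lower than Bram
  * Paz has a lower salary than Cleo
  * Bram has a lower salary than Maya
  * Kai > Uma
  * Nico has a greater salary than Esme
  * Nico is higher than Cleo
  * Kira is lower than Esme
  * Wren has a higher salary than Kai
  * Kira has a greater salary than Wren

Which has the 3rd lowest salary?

The consecutive relations fix a unique order: Hugo < Bram < Maya < Vera < Paz < Cleo < Uma < Kai < Wren < Kira < Esme < Nico.
The 3rd smallest is Maya.

Maya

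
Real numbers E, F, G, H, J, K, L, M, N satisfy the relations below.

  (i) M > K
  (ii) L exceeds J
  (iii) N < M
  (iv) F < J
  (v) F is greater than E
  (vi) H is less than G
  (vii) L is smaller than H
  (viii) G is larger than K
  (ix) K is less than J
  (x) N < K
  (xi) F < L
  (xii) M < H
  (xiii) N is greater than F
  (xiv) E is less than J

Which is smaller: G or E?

E

Link the given pairs in sequence: E < F; F < N; N < K; K < J; J < L; L < H; H < G.
Together: E < F < N < K < J < L < H < G.
So E < G; E is the smaller of the two.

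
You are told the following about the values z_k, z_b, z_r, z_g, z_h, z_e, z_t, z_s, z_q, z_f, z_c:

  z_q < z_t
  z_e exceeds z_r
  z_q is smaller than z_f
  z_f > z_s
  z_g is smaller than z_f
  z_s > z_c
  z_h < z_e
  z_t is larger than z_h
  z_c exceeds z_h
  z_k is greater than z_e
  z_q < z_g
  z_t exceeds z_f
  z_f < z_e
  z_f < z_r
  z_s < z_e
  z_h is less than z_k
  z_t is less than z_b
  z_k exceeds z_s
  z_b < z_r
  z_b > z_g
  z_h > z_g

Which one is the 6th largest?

z_f

Chaining the given pairs: z_q < z_g < z_h < z_c < z_s < z_f < z_t < z_b < z_r < z_e < z_k.
The 6th largest is z_f.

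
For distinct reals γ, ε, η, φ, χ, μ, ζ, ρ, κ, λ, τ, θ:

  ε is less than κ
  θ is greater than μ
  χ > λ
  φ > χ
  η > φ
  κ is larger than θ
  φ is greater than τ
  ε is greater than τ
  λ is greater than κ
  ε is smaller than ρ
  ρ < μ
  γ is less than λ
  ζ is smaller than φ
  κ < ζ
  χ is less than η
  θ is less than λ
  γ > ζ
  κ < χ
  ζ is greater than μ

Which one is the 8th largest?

Chaining the given pairs: τ < ε < ρ < μ < θ < κ < ζ < γ < λ < χ < φ < η.
Counting 8 from the largest end gives θ.

θ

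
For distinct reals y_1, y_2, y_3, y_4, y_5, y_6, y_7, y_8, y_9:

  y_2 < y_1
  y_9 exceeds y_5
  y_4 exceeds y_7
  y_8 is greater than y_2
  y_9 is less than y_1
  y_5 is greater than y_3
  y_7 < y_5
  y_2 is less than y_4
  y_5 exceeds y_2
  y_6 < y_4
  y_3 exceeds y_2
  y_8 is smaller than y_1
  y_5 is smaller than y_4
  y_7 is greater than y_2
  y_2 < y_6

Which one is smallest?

y_2

Chaining upward from y_2: directly above it, y_7, y_3, y_8, y_5, y_1, y_6, y_4; then y_9.
That covers every other element, and nothing is given below y_2, so y_2 is the smallest.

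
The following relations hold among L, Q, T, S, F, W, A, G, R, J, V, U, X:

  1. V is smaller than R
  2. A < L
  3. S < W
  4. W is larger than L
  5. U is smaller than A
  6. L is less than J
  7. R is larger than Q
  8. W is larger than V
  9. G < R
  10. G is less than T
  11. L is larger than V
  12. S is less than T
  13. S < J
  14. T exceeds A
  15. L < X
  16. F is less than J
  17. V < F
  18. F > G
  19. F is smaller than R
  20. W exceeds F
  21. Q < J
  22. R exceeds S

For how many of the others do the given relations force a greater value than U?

Directly above U: A.
One step further: L, T (3 so far).
One step further: X, J, W (6 so far).
Nothing else is reachable above U; 6 in all.

6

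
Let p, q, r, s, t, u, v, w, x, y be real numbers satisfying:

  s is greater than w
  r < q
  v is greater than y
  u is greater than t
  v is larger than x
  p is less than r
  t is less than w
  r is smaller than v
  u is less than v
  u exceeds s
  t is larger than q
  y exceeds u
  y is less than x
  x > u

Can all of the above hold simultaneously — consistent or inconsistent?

Every relation is compatible with p < r < q < t < w < s < u < y < x < v; the set is consistent.

consistent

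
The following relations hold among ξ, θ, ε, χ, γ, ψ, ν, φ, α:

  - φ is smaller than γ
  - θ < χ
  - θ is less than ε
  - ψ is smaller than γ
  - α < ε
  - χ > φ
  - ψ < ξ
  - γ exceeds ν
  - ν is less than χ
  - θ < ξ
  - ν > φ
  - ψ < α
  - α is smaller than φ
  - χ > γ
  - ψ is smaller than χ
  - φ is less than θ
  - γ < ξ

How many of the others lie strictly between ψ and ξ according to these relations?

The relations place ψ below ξ. An element lies strictly between them when it is forced above ψ and also forced below ξ.
Above ψ: {α, φ, ν, θ, γ, ε, χ}. Below ξ: {α, φ, ν, θ, γ}.
Intersection: {α, φ, ν, θ, γ} — 5.

5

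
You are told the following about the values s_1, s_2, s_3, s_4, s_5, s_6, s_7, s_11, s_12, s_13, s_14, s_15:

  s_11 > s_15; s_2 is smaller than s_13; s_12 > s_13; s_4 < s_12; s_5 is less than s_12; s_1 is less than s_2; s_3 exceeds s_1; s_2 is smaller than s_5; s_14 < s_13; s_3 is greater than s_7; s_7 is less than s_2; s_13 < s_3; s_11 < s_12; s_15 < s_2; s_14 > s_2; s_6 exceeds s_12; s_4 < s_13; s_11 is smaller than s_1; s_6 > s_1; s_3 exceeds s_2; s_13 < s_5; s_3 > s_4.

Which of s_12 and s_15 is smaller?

s_15

Following the relations from s_15: s_15 < s_11 < s_1 < s_2 < s_14 < s_13 < s_5 < s_12.
So s_15 < s_12; s_15 is the smaller of the two.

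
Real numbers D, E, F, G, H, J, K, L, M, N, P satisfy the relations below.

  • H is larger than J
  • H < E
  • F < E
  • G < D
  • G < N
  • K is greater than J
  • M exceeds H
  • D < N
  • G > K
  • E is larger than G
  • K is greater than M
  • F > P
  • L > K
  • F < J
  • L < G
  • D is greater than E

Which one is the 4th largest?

Piecing the relations together gives one ordering: P < F < J < H < M < K < L < G < E < D < N.
The 4th largest is G.

G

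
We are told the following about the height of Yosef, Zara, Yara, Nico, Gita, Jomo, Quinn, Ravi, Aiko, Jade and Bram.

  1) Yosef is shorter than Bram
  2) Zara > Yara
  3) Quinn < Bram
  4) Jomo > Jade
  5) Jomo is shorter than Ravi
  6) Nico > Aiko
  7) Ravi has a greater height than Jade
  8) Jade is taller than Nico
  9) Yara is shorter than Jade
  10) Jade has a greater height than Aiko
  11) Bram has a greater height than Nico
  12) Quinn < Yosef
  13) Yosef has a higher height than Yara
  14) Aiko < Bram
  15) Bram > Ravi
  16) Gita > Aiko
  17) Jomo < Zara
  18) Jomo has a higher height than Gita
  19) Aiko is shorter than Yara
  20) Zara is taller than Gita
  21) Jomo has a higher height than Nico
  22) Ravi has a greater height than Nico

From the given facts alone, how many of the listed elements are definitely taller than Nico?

Directly above Nico: Jade, Jomo, Ravi, Bram.
One step further: Zara (5 so far).
Nothing else is reachable above Nico; 5 in all.

5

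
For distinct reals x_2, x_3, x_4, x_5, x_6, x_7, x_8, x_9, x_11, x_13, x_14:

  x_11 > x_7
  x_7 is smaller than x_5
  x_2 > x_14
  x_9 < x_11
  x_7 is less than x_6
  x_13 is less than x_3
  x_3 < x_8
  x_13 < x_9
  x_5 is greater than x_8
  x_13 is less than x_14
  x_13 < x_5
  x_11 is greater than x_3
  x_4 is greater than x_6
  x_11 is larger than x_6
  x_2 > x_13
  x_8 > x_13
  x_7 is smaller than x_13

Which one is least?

Chaining upward from x_7: directly above it, x_13, x_6, x_5, x_11; then x_3, x_14, x_4, x_9, x_8, x_2.
That covers every other element, and nothing is given below x_7, so x_7 is the least.

x_7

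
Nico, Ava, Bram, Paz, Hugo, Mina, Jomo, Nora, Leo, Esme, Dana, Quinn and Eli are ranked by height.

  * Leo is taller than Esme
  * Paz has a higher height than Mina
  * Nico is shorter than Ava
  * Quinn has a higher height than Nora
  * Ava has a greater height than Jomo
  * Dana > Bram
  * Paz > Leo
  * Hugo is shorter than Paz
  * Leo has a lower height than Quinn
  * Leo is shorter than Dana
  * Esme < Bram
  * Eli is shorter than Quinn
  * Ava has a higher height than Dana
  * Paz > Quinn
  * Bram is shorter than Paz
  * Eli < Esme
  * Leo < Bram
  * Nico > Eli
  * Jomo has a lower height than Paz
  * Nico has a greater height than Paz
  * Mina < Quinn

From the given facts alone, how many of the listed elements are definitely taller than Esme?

7

The elements the relations force above Esme are Leo, Quinn, Bram, Paz, Dana, Nico, Ava — no chain reaches any other.
That is 7.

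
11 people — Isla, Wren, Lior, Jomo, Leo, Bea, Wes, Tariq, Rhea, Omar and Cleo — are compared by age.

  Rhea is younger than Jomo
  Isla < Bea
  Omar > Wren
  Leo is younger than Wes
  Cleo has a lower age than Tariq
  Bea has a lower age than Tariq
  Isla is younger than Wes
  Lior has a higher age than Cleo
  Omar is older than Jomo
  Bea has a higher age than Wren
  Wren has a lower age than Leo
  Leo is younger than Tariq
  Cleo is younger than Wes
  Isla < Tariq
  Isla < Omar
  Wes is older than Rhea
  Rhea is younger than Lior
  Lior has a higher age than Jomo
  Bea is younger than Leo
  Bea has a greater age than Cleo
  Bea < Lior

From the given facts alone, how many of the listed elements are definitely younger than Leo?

The elements the relations force below Leo are Cleo, Wren, Isla, Bea — no chain reaches any other.
That is 4.

4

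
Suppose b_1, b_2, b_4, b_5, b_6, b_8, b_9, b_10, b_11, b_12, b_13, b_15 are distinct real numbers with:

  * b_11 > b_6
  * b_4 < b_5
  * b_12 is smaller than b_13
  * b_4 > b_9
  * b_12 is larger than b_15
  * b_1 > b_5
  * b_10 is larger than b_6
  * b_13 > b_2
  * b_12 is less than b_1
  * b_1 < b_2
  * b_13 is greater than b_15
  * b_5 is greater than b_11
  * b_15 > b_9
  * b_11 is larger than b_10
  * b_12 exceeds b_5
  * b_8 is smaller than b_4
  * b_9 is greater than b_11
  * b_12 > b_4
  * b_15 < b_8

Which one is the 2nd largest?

Piecing the relations together gives one ordering: b_6 < b_10 < b_11 < b_9 < b_15 < b_8 < b_4 < b_5 < b_12 < b_1 < b_2 < b_13.
Counting 2 from the largest end gives b_2.

b_2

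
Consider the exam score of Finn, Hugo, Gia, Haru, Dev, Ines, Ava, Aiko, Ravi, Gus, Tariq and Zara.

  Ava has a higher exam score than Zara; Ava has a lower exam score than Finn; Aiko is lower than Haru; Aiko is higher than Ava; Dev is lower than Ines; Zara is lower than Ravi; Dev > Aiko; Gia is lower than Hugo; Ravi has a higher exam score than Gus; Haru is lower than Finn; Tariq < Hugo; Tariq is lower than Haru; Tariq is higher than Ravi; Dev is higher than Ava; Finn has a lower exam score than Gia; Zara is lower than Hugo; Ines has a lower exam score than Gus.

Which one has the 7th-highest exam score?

Piecing the relations together gives one ordering: Zara < Ava < Aiko < Dev < Ines < Gus < Ravi < Tariq < Haru < Finn < Gia < Hugo.
The 7th largest is Gus.

Gus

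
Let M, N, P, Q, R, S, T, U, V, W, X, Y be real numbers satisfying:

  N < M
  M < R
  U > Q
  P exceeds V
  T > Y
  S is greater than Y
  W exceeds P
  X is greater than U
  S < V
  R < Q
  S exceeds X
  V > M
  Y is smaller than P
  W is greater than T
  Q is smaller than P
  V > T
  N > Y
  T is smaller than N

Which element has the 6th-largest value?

U

Piecing the relations together gives one ordering: Y < T < N < M < R < Q < U < X < S < V < P < W.
Counting 6 from the largest end gives U.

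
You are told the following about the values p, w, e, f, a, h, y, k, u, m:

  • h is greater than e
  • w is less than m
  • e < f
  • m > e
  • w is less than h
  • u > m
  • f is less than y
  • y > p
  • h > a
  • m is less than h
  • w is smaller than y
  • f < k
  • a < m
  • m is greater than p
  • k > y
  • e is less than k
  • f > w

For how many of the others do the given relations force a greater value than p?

The elements the relations force above p are m, y, u, k, h — no chain reaches any other.
That is 5.

5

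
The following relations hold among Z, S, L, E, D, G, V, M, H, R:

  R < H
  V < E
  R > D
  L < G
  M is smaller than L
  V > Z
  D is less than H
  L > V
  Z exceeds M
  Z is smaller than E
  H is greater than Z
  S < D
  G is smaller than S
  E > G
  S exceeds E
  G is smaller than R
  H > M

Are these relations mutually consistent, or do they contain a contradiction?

consistent

The single ordering M < Z < V < L < G < E < S < D < R < H satisfies every listed relation, so no contradiction arises.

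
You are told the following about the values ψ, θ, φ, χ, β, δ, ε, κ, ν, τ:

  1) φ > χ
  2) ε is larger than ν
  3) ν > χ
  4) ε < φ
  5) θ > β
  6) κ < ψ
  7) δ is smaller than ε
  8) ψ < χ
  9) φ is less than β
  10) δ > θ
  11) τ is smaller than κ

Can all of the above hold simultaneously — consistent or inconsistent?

We have δ < ε stated directly, yet also ε < φ < β < θ < δ by chaining the others — so ε < δ. Contradiction.

inconsistent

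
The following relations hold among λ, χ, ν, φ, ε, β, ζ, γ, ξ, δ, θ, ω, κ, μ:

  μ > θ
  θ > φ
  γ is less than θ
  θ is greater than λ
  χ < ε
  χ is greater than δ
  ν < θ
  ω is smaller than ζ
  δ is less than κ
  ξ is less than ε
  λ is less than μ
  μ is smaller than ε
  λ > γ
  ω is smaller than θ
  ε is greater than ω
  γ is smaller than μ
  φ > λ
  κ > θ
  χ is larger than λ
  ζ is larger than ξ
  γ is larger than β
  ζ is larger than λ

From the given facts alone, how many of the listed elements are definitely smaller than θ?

The elements the relations force below θ are ν, β, γ, λ, ω, φ — no chain reaches any other.
That is 6.

6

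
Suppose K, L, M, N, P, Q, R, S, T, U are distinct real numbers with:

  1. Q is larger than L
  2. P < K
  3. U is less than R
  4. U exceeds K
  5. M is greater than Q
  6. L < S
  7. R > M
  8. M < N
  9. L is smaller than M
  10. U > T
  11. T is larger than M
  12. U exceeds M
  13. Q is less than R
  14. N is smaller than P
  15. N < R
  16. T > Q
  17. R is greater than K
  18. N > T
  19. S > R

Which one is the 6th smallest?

Chaining the given pairs: L < Q < M < T < N < P < K < U < R < S.
The 6th smallest is P.

P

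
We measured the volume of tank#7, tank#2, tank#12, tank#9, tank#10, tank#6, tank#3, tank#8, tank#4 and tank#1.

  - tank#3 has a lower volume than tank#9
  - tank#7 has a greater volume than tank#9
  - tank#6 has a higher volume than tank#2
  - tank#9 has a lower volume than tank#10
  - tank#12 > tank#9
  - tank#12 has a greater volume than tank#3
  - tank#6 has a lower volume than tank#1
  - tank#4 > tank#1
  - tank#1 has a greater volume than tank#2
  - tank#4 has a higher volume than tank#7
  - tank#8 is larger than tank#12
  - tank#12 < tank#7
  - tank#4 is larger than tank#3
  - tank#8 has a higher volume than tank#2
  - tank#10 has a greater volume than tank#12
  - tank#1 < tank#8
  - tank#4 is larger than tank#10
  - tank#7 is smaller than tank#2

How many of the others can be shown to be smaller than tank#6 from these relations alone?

5

From tank#6 the given relations immediately reach tank#2.
From those, tank#7 — 2 in total.
From those, tank#9, tank#12 — 4 in total.
From those, tank#3 — 5 in total.
Nothing else is reachable below tank#6; 5 in all.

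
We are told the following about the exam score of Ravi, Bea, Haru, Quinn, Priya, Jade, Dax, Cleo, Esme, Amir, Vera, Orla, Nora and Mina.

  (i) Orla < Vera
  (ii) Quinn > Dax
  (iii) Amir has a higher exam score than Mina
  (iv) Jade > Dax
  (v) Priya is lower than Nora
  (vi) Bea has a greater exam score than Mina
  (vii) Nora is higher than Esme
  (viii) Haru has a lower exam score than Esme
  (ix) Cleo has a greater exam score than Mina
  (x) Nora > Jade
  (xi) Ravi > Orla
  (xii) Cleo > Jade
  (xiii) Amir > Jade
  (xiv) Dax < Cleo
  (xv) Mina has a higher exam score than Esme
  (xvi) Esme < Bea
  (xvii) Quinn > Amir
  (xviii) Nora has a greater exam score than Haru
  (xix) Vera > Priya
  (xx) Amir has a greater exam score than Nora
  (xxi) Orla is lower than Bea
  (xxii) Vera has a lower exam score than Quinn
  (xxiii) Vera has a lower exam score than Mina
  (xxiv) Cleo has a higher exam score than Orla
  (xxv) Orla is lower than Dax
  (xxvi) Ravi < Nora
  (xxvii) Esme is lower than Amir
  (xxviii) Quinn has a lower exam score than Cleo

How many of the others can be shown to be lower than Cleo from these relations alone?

12

The elements the relations force below Cleo are Priya, Haru, Orla, Dax, Ravi, Vera, Jade, Esme, Mina, Nora, Amir, Quinn — no chain reaches any other.
That is 12.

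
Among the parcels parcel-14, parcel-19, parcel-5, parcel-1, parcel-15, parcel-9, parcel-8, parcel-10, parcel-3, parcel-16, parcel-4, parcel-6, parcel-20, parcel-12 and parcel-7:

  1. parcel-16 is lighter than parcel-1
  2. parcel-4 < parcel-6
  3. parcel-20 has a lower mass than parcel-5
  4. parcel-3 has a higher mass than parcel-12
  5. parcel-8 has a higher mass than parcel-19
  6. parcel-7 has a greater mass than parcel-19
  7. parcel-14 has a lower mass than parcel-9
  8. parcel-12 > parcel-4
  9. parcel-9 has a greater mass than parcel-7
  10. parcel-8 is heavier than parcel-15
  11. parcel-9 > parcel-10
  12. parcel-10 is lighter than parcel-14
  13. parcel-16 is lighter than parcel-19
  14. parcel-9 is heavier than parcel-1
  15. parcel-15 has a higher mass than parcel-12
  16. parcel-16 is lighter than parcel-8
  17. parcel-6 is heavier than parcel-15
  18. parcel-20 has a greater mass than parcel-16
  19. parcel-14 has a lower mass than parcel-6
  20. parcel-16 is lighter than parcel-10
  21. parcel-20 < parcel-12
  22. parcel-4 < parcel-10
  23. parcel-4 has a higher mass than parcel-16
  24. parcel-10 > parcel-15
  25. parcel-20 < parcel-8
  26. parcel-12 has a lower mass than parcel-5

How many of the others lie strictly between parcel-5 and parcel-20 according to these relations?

The relations place parcel-20 below parcel-5. An element lies strictly between them when it is forced above parcel-20 and also forced below parcel-5.
Above parcel-20: {parcel-12, parcel-15, parcel-10, parcel-14, parcel-6, parcel-3, parcel-9, parcel-8}. Below parcel-5: {parcel-16, parcel-4, parcel-12}.
Intersection: {parcel-12} — 1.

1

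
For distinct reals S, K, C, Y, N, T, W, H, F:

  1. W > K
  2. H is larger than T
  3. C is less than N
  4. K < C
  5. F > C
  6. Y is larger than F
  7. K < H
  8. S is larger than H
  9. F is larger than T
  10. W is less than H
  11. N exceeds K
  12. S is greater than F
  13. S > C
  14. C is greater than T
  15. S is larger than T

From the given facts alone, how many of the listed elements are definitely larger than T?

6

Directly above T: C, H, F, S.
One step further: N, Y (6 so far).
Nothing else is reachable above T; 6 in all.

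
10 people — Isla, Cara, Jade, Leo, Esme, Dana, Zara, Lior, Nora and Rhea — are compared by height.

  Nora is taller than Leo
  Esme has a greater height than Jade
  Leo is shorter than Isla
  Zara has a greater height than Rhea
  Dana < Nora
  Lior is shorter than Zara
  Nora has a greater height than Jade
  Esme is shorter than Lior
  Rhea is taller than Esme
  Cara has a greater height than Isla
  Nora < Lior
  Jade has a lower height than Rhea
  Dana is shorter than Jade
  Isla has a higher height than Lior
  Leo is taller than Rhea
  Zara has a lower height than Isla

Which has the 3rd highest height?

The consecutive relations fix a unique order: Dana < Jade < Esme < Rhea < Leo < Nora < Lior < Zara < Isla < Cara.
Counting 3 from the largest end gives Zara.

Zara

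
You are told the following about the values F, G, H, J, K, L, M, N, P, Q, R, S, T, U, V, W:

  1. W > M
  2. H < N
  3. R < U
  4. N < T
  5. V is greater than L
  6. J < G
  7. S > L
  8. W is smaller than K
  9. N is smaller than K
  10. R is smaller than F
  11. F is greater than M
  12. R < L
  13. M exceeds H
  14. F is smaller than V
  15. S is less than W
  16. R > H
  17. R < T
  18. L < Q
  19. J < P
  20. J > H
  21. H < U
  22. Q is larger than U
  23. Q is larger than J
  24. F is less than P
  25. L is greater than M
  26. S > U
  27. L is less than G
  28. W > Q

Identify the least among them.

Chaining upward from H: directly above it, R, J, M, U, N; then F, P, L, Q, T, S, W, G, K; then V.
That covers every other element, and nothing is given below H, so H is the least.

H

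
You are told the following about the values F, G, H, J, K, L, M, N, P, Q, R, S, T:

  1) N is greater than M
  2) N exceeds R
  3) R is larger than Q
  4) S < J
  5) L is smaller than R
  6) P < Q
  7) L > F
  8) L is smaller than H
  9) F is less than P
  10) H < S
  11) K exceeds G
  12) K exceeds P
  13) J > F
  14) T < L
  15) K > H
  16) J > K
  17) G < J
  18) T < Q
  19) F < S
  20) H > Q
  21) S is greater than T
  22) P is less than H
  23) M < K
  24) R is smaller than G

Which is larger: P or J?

J

The relevant relations are P < Q; Q < R; R < G; G < K; K < J.
Chaining these gives P < Q < R < G < K < J.
So P < J; J is the larger of the two.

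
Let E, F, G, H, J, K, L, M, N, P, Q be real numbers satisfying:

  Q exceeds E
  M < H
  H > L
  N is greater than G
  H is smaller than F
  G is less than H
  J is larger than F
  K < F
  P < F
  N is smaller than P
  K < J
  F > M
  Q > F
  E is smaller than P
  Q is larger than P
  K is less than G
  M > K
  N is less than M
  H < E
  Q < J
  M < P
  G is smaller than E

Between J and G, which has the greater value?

J

G < N and N < M give G < M.
With M < H: G < N < M < H.
Then H < E extends the chain to E.
Then E < P extends the chain to P.
With P < F: G < N < M < H < E < P < F.
With F < J: G < N < M < H < E < P < F < J.
So G < J; J is the larger of the two.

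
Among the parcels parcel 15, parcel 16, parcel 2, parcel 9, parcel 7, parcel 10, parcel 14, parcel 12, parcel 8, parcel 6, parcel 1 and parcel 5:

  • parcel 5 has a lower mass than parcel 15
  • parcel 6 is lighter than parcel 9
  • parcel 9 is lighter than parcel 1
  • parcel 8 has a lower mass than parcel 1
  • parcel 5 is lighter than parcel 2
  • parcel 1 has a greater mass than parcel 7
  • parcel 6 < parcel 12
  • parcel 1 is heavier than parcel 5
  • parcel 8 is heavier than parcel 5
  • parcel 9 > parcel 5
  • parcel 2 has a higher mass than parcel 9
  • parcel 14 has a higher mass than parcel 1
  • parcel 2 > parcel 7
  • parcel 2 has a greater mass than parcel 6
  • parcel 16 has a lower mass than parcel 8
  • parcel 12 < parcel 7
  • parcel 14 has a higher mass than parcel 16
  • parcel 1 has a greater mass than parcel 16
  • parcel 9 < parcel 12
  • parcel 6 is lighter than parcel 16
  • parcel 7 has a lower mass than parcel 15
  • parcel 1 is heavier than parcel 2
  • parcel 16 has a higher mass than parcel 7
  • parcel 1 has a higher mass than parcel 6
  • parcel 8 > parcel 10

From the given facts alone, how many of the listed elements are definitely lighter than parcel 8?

Directly below parcel 8: parcel 5, parcel 10, parcel 16.
One step further: parcel 6, parcel 7 (5 so far).
One step further: parcel 12 (6 so far).
One step further: parcel 9 (7 so far).
Nothing else is reachable below parcel 8; 7 in all.

7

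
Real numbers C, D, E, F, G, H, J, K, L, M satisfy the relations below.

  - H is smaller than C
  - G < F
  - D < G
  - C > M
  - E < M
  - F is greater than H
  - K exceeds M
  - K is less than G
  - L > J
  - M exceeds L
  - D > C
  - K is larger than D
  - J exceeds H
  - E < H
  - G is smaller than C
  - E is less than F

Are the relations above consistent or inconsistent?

Chaining the given relations yields C < D < K < G, so C < G. But one relation states G < C. These cannot both hold.

inconsistent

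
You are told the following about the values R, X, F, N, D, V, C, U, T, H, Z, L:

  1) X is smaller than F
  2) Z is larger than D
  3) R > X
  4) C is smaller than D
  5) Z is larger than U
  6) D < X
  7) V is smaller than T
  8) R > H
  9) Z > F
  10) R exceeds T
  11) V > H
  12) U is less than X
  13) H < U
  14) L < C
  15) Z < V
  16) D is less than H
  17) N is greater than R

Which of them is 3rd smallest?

D

The consecutive relations fix a unique order: L < C < D < H < U < X < F < Z < V < T < R < N.
Counting 3 from the smallest end gives D.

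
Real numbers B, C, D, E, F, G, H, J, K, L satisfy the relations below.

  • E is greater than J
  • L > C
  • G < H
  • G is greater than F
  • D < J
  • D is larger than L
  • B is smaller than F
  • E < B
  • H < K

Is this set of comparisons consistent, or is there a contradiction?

consistent

The single ordering C < L < D < J < E < B < F < G < H < K satisfies every listed relation, so no contradiction arises.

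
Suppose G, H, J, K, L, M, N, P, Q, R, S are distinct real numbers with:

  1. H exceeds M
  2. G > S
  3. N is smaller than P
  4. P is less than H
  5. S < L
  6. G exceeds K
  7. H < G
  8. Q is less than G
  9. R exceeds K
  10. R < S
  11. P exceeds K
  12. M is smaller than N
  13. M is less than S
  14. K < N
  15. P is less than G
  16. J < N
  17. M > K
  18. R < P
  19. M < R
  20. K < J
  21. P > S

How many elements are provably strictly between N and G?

2

The relations place N below G. An element lies strictly between them when it is forced above N and also forced below G.
Above N: {P, H}. Below G: {K, M, J, R, S, P, Q, H}.
Intersection: {P, H} — 2.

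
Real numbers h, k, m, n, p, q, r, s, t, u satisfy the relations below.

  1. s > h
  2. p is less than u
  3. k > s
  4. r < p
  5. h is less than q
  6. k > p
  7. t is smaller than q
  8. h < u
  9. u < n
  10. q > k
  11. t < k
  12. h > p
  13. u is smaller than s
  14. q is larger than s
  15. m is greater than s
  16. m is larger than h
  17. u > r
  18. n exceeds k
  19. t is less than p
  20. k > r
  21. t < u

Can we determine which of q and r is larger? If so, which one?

q

r < p < h < u < s < k < q, by transitivity through p, h, u, s, k.
So q is larger.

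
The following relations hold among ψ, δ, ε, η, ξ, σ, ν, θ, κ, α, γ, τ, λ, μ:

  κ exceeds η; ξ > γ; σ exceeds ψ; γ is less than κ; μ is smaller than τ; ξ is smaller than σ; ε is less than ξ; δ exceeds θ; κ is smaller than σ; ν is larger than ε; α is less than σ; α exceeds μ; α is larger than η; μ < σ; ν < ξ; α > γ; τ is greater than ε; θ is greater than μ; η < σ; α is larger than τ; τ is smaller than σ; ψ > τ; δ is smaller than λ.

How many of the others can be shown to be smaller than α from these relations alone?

5

Directly below α: γ, η, μ, τ.
One step further: ε (5 so far).
No other element is forced below α by the given relations, so the count is 5.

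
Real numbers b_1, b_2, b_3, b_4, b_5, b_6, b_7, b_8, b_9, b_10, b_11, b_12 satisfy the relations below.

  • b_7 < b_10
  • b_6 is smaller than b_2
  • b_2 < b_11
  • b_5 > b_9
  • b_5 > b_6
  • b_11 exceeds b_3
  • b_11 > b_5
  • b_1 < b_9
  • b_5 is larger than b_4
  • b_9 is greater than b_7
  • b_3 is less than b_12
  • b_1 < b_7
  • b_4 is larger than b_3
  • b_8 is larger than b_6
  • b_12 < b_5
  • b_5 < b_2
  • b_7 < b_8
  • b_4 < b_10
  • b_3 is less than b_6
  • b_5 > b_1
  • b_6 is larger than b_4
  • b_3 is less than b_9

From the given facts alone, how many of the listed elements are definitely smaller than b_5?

7

From b_5 the given relations immediately reach b_1, b_4, b_12, b_9, b_6.
From those, b_3, b_7 — 7 in total.
No other element is forced below b_5 by the given relations, so the count is 7.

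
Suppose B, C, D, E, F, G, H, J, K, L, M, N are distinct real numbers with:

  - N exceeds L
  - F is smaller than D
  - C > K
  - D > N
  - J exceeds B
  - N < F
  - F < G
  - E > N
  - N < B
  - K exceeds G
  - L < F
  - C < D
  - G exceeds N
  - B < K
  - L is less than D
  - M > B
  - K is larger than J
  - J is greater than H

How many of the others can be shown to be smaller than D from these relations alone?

Directly below D: L, N, F, C.
One step further: K (5 so far).
One step further: B, J, G (8 so far).
One step further: H (9 so far).
No other element is forced below D by the given relations, so the count is 9.

9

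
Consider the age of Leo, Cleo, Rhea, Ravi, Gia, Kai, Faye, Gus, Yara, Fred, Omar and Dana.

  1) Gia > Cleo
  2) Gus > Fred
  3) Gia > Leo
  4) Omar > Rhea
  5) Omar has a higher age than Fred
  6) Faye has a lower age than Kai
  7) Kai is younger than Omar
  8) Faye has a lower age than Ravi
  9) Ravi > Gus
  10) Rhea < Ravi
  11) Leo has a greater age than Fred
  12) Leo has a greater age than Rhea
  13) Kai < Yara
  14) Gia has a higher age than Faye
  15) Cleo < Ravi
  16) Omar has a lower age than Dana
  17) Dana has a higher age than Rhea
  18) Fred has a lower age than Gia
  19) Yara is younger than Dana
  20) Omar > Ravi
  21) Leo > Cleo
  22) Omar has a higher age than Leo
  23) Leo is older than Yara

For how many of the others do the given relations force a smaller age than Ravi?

The elements the relations force below Ravi are Faye, Rhea, Fred, Cleo, Gus — no chain reaches any other.
That is 5.

5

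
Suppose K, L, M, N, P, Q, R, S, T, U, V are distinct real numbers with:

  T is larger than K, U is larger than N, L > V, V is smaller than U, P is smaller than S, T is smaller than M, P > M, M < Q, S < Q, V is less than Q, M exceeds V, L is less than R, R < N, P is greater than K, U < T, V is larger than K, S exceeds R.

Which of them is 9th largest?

Chaining the given pairs: K < V < L < R < N < U < T < M < P < S < Q.
The 9th largest is L.

L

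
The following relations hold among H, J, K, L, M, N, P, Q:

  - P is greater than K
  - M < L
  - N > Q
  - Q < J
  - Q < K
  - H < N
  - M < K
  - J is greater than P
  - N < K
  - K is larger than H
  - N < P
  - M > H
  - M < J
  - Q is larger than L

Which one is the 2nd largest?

P

The consecutive relations fix a unique order: H < M < L < Q < N < K < P < J.
Counting 2 from the largest end gives P.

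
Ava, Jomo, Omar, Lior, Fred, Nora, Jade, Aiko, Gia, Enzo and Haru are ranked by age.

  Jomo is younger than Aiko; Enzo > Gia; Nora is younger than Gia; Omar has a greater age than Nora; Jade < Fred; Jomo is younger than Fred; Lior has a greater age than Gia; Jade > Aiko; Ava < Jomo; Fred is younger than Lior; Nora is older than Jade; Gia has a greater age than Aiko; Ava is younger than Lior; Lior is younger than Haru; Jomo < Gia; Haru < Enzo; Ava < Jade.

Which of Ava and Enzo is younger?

Ava

Chaining the given relations: Ava < Jomo < Aiko < Jade < Fred < Lior < Haru < Enzo.
So Ava < Enzo; Ava is the younger of the two.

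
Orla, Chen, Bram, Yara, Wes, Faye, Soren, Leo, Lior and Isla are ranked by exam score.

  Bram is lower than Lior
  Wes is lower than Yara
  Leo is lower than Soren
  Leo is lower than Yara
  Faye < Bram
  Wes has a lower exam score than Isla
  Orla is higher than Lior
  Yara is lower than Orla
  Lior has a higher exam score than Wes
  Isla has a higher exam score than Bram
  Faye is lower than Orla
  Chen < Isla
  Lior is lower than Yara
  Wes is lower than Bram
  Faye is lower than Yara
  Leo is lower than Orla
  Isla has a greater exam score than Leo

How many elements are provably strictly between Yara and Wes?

The relations place Wes below Yara. An element lies strictly between them when it is forced above Wes and also forced below Yara.
Above Wes: {Bram, Isla, Lior, Orla}. Below Yara: {Faye, Leo, Bram, Lior}.
Intersection: {Bram, Lior} — 2.

2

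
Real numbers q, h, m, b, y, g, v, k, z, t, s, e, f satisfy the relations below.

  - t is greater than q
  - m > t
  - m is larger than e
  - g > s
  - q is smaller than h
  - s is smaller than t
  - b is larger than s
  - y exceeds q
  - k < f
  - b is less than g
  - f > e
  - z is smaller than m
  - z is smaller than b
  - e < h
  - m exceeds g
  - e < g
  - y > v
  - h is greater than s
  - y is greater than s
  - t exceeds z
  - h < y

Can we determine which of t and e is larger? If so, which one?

undetermined

Following every chain through e: above e we get h, f, g, y, m.
t is not reached, and no chain runs the other way from t to e.
So the given relations leave the order of e and t undetermined.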